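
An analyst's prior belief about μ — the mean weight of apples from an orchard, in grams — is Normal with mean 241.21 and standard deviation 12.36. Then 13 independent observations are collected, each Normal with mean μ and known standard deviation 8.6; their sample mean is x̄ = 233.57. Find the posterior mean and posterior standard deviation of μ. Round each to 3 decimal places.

Posterior mean ≈ 233.844; posterior SD ≈ 2.342

With known σ, the Normal prior is conjugate. Weight on the data is w = (n/σ²)/(n/σ² + 1/τ₀²) = 0.175771/(0.175771+0.00654580) = 0.96410.
Posterior mean = w·x̄ + (1−w)·μ₀ = 0.96410·233.57 + 0.035904·241.21 = 233.844. Posterior variance = 1/(0.175771+0.00654580) = 5.48497, so SD = 2.342.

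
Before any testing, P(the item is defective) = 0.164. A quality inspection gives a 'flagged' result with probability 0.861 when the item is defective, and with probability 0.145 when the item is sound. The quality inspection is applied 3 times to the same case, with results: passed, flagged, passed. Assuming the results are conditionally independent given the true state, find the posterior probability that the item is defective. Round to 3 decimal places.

Posterior P(H) ≈ 0.030

With H the event that the item is defective, the joint likelihood of the observed sequence is P(data|H) = 0.139·0.861·0.139 = 0.016635 and P(data|¬H) = 0.855·0.145·0.855 = 0.10600.
Bayes: P(H|data) = 0.164·0.016635 / (0.164·0.016635 + 0.836·0.10600) = 0.0027282/0.091343 = 0.0299.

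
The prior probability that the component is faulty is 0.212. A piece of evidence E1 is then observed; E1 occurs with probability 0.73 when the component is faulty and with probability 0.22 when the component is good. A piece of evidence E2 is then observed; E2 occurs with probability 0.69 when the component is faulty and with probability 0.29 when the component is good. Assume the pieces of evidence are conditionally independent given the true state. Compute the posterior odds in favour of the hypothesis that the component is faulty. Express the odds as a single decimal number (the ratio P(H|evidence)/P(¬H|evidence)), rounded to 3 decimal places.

Prior odds = 0.212/(1−0.212) = 0.26904.
Likelihood ratio for E1 = 0.73/0.22 = 3.3182.
Likelihood ratio for E2 = 0.69/0.29 = 2.3793.
Posterior odds = prior odds × LR₁ × LR₂ = 2.1240.

Posterior odds ≈ 2.124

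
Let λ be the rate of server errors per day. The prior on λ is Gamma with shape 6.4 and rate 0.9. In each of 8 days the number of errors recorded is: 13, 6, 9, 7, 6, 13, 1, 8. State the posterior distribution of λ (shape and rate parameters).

Posterior: Gamma(shape=69.4, rate=8.9)

Total count ∑xᵢ = 63 over n = 8 days.
Gamma is conjugate to the Poisson likelihood: posterior is Gamma(shape = 6.4+63 = 69.4, rate = 0.9+8 = 8.9).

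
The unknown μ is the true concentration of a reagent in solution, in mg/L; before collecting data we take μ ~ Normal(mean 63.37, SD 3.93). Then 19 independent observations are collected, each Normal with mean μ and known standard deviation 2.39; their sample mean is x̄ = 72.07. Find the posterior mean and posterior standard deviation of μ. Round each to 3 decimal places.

With known σ, the Normal prior is conjugate. Weight on the data is w = (n/σ²)/(n/σ² + 1/τ₀²) = 3.32627/(3.32627+0.0647463) = 0.98091.
Posterior mean = w·x̄ + (1−w)·μ₀ = 0.98091·72.07 + 0.019093·63.37 = 71.904. Posterior variance = 1/(3.32627+0.0647463) = 0.294897, so SD = 0.543.

Posterior mean ≈ 71.904; posterior SD ≈ 0.543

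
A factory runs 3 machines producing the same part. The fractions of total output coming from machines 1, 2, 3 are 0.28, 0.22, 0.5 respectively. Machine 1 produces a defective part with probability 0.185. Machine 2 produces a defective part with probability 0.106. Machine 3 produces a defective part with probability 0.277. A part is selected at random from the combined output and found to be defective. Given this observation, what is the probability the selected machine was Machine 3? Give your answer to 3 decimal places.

P(defective|M1) = 0.185; P(defective|M2) = 0.106; P(defective|M3) = 0.277.
Prior × likelihood for each source: 0.28·0.185=0.05180, 0.22·0.106=0.02332, 0.5·0.277=0.1385. Summing gives P(defective) = 0.21362.
P(Machine 3 | defective) = 0.1385 / 0.21362 = 0.648.

Posterior probability ≈ 0.648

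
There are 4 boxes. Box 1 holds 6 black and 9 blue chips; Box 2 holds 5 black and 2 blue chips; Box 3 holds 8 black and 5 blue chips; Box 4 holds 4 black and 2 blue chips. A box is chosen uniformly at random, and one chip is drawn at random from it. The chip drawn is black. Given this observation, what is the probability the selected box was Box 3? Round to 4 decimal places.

P(black|Box 1) = 0.4; P(black|Box 2) = 0.7143; P(black|Box 3) = 0.6154; P(black|Box 4) = 0.6667.
Prior × likelihood for each source: 0.25·0.4=0.1000, 0.25·0.7143=0.1786, 0.25·0.6154=0.1538, 0.25·0.6667=0.1667. Summing gives P(black) = 0.59908.
P(Box 3 | black) = 0.1538 / 0.59908 = 0.2568.

Posterior probability ≈ 0.2568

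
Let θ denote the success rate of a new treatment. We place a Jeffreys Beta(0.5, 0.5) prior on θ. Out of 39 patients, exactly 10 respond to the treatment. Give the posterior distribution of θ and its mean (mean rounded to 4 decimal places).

Posterior: Beta(10.5, 29.5); mean ≈ 0.2625

Observing 10 successes and 29 failures updates Beta(0.5, 0.5) by adding the success and failure counts to the two shape parameters: α = 0.5+10 = 10.5, β = 0.5+29 = 29.5.
Posterior mean = α/(α+β) = 10.5/40 = 0.2625.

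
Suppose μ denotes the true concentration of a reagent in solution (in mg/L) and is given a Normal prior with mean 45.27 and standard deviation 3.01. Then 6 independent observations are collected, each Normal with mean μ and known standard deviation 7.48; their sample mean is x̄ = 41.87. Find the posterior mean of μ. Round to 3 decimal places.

Posterior mean ≈ 43.595

With known σ, the Normal prior is conjugate. Weight on the data is w = (n/σ²)/(n/σ² + 1/τ₀²) = 0.107238/(0.107238+0.110374) = 0.49279.
Posterior mean = w·x̄ + (1−w)·μ₀ = 0.49279·41.87 + 0.50721·45.27 = 43.595.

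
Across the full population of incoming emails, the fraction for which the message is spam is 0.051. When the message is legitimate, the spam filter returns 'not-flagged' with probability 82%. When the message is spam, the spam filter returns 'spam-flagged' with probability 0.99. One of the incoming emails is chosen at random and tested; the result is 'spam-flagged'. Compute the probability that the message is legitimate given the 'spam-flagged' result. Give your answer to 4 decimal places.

P(¬H | E) ≈ 0.7719

Let H be the event that the message is spam. P(H) = 0.051, so P(¬H) = 0.949. With E the 'spam-flagged' result, P(E|H) = 0.99 and P(E|¬H) = 0.18.
P(E) = 0.99·0.051 + 0.18·0.949 = 0.050490 + 0.17082 = 0.22131.
By Bayes' theorem, P(H|E) = 0.050490 / 0.22131 = 0.2281. Hence P(¬H|E) = 1 − 0.2281 = 0.7719.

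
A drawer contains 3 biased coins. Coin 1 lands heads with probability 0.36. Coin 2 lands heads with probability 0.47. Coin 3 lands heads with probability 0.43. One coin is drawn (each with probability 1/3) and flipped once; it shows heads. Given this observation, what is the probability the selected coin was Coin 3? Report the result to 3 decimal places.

Posterior probability ≈ 0.341

P(heads|C1) = 0.36; P(heads|C2) = 0.47; P(heads|C3) = 0.43.
Prior × likelihood for each source: 0.333333·0.36=0.1200, 0.333333·0.47=0.1567, 0.333333·0.43=0.1433. Summing gives P(heads) = 0.42000.
P(Coin 3 | heads) = 0.1433 / 0.42000 = 0.341.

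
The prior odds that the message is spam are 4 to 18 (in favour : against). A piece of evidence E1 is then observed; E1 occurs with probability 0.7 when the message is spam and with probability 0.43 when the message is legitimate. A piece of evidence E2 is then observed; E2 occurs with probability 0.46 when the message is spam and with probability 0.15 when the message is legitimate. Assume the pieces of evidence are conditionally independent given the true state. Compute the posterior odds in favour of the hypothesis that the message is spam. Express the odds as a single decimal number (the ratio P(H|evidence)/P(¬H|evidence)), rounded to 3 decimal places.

Prior odds = 4/18 = 0.22222.
Likelihood ratio for E1 = 0.7/0.43 = 1.6279.
Likelihood ratio for E2 = 0.46/0.15 = 3.0667.
Posterior odds = prior odds × LR₁ × LR₂ = 1.1094.

Posterior odds ≈ 1.109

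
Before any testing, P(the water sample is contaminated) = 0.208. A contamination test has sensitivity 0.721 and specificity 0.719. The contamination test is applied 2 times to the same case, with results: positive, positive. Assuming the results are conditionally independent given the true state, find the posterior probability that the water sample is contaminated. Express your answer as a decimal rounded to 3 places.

Let H be the event that the water sample is contaminated; start with P(H) = 0.208. P('positive'|H) = 0.721, P('positive'|¬H) = 0.281.
Update on result 1 ('positive'): P(H) ← 0.721·0.2080 / (0.721·0.2080 + 0.281·0.7920) = 0.14997/0.37252 = 0.4026.
Update on result 2 ('positive'): P(H) ← 0.721·0.4026 / (0.721·0.4026 + 0.281·0.5974) = 0.29026/0.45813 = 0.6336.

Posterior P(H) ≈ 0.634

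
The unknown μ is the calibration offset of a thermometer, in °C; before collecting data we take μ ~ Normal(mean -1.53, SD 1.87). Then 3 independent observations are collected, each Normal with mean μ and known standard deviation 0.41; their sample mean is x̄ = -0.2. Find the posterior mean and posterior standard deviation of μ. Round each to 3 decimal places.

Posterior mean ≈ -0.221; posterior SD ≈ 0.235

With known σ, the Normal prior is conjugate. Weight on the data is w = (n/σ²)/(n/σ² + 1/τ₀²) = 17.8465/(17.8465+0.285968) = 0.98423.
Posterior mean = w·x̄ + (1−w)·μ₀ = 0.98423·-0.2 + 0.015771·-1.53 = -0.221. Posterior variance = 1/(17.8465+0.285968) = 0.0551496, so SD = 0.235.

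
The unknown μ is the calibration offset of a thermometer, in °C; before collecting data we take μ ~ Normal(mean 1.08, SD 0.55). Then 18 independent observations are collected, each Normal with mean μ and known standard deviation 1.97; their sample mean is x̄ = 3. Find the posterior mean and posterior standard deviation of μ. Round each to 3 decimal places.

Posterior mean ≈ 2.201; posterior SD ≈ 0.355

With known σ, the Normal prior is conjugate. Weight on the data is w = (n/σ²)/(n/σ² + 1/τ₀²) = 4.63810/(4.63810+3.30579) = 0.58386.
Posterior mean = w·x̄ + (1−w)·μ₀ = 0.58386·3 + 0.41614·1.08 = 2.201. Posterior variance = 1/(4.63810+3.30579) = 0.125883, so SD = 0.355.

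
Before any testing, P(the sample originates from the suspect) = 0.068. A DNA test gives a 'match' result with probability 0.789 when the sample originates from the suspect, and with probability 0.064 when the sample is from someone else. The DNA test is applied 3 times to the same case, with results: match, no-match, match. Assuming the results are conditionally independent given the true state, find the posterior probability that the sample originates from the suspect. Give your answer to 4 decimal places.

With H the event that the sample originates from the suspect, the joint likelihood of the observed sequence is P(data|H) = 0.789·0.211·0.789 = 0.13135 and P(data|¬H) = 0.064·0.936·0.064 = 0.0038339.
Bayes: P(H|data) = 0.068·0.13135 / (0.068·0.13135 + 0.932·0.0038339) = 0.0089319/0.012505 = 0.7143.

Posterior P(H) ≈ 0.7143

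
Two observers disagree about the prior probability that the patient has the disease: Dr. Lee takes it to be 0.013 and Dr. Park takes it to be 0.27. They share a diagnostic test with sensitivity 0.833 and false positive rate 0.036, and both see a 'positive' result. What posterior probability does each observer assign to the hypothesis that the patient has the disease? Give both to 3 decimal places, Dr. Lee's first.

P('+'|H) = 0.833, P('+'|¬H) = 0.036.
Dr. Lee: numerator 0.833·0.013 = 0.010829; evidence = 0.010829+0.036·0.987 = 0.046361; posterior = 0.234.
Dr. Park: numerator 0.833·0.27 = 0.22491; evidence = 0.22491+0.036·0.73 = 0.25119; posterior = 0.895.

Dr. Lee: 0.234; Dr. Park: 0.895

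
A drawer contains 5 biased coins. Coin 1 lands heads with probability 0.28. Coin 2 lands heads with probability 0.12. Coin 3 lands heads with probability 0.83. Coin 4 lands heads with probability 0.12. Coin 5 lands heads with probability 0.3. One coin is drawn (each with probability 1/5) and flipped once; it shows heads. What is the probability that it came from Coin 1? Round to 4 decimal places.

Tabulate prior·likelihood by source: [1] prior 0.2, lik 0.28, product 0.05600; [2] prior 0.2, lik 0.12, product 0.02400; [3] prior 0.2, lik 0.83, product 0.1660; [4] prior 0.2, lik 0.12, product 0.02400; [5] prior 0.2, lik 0.3, product 0.06000.
Normalizing constant = 0.33000; the posterior for Coin 1 is its product over the sum, 0.05600/0.33000 = 0.1697.

Posterior probability ≈ 0.1697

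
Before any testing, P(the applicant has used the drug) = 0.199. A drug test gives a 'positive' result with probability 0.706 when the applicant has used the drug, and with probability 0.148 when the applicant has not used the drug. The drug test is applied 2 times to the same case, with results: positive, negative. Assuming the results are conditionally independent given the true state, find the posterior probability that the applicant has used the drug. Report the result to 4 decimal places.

With H the event that the applicant has used the drug, the joint likelihood of the observed sequence is P(data|H) = 0.706·0.294 = 0.20756 and P(data|¬H) = 0.148·0.852 = 0.12610.
Bayes: P(H|data) = 0.199·0.20756 / (0.199·0.20756 + 0.801·0.12610) = 0.041305/0.14231 = 0.2903.

Posterior P(H) ≈ 0.2903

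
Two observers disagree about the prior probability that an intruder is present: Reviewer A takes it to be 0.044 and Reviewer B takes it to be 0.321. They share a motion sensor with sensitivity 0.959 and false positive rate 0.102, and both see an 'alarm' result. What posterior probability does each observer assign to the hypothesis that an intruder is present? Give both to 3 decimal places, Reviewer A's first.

The likelihood ratio for an 'alarm' result is 0.959/0.102 = 9.4020.
Reviewer A: prior odds 0.044/0.956 = 0.046025; posterior odds 0.43273; posterior probability 0.302.
Reviewer B: prior odds 0.321/0.679 = 0.47275; posterior odds 4.4448; posterior probability 0.816.

Reviewer A: 0.302; Reviewer B: 0.816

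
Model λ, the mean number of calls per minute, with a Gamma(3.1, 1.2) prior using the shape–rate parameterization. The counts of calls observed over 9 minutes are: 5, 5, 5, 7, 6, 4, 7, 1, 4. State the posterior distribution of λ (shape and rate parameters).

Posterior: Gamma(shape=47.1, rate=10.2)

The Poisson likelihood adds the total count to the shape and the number of exposure periods to the rate. Here ∑xᵢ = 44 and n = 9, so shape 3.1→47.1 and rate 1.2→10.2.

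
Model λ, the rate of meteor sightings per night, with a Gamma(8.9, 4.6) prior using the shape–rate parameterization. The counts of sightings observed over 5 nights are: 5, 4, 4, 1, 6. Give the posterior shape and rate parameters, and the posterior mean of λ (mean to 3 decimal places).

Posterior: Gamma(shape=28.9, rate=9.6); mean ≈ 3.010

Total count ∑xᵢ = 20 over n = 5 nights.
Gamma is conjugate to the Poisson likelihood: posterior is Gamma(shape = 8.9+20 = 28.9, rate = 4.6+5 = 9.6).
E[λ | data] = 28.9/9.6 = 3.010.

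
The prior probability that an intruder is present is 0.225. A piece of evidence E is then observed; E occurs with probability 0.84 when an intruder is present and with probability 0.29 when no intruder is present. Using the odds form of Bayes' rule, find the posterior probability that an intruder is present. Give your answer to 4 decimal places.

Prior odds = 0.225/(1−0.225) = 0.29032. In log-odds, ln(0.29032) = -1.2368.
Add log likelihood ratio: ln(2.8966) = 1.0635.
Posterior log-odds = -0.17324, so posterior odds = exp(-0.17324) = 0.84093. Converting, P(H|E) = 0.84093/1.8409 = 0.4568.

Posterior probability ≈ 0.4568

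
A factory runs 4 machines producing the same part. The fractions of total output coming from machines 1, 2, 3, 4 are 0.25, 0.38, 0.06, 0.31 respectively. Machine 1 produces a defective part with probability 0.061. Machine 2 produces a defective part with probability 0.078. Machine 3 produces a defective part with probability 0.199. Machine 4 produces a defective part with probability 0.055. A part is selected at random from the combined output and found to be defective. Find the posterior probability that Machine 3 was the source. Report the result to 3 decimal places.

Tabulate prior·likelihood by source: [1] prior 0.25, lik 0.061, product 0.01525; [2] prior 0.38, lik 0.078, product 0.02964; [3] prior 0.06, lik 0.199, product 0.01194; [4] prior 0.31, lik 0.055, product 0.01705.
Normalizing constant = 0.073880; the posterior for Machine 3 is its product over the sum, 0.01194/0.073880 = 0.162.

Posterior probability ≈ 0.162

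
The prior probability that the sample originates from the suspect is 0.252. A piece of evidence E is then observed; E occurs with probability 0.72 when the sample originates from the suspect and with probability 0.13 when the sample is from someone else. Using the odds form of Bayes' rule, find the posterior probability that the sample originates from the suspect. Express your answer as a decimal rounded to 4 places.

Prior odds = 0.252/(1−0.252) = 0.33690.
Likelihood ratio for E = 0.72/0.13 = 5.5385.
Posterior odds = prior odds × LR = 1.8659.
Posterior probability = odds/(1+odds) = 1.8659/2.8659 = 0.6511.

Posterior probability ≈ 0.6511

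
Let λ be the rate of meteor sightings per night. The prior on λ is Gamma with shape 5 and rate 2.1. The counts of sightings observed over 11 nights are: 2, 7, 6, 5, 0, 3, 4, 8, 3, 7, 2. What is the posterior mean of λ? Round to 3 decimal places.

Posterior mean ≈ 3.969

Total count ∑xᵢ = 47 over n = 11 nights.
Gamma is conjugate to the Poisson likelihood: posterior is Gamma(shape = 5+47 = 52, rate = 2.1+11 = 13.1).
Posterior mean = shape/rate = 52/13.1 = 3.969.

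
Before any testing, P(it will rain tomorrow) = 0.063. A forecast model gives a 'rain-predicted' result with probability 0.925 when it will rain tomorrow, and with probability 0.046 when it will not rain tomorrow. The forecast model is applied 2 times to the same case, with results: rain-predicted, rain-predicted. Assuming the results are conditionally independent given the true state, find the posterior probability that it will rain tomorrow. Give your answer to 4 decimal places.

Posterior P(H) ≈ 0.9645

Let H be the event that it will rain tomorrow; start with P(H) = 0.063. P('rain-predicted'|H) = 0.925, P('rain-predicted'|¬H) = 0.046.
Update on result 1 ('rain-predicted'): P(H) ← 0.925·0.0630 / (0.925·0.0630 + 0.046·0.9370) = 0.058275/0.10138 = 0.5748.
Update on result 2 ('rain-predicted'): P(H) ← 0.925·0.5748 / (0.925·0.5748 + 0.046·0.4252) = 0.53172/0.55128 = 0.9645.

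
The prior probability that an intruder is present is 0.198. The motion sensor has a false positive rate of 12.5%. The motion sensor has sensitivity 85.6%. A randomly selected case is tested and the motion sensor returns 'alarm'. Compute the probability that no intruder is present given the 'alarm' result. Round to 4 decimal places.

Let H be the event that an intruder is present. P(H) = 0.198, so P(¬H) = 0.802. With E the 'alarm' result, P(E|H) = 0.856 and P(E|¬H) = 0.125.
P(E) = 0.856·0.198 + 0.125·0.802 = 0.16949 + 0.10025 = 0.26974.
By Bayes' theorem, P(H|E) = 0.16949 / 0.26974 = 0.6283. Hence P(¬H|E) = 1 − 0.6283 = 0.3717.

P(¬H | E) ≈ 0.3717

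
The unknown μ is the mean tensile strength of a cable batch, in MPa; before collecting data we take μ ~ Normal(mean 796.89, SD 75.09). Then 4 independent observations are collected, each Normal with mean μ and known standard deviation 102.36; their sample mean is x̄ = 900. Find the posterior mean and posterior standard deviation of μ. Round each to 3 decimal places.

Posterior mean ≈ 867.294; posterior SD ≈ 42.291

With known σ, the Normal prior is conjugate. Weight on the data is w = (n/σ²)/(n/σ² + 1/τ₀²) = 0.00038177/(0.00038177+0.00017735) = 0.68280.
Posterior mean = w·x̄ + (1−w)·μ₀ = 0.68280·900 + 0.31720·796.89 = 867.294. Posterior variance = 1/(0.00038177+0.00017735) = 1788.53, so SD = 42.291.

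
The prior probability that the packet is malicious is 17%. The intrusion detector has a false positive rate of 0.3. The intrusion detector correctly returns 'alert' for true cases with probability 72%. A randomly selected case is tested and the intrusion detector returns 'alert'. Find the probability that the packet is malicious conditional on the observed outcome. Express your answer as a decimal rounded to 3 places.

P(H | E) ≈ 0.330

Write H for 'the packet is malicious'. Prior odds H:¬H = 0.17/0.83 = 0.20482. For the 'alert' outcome, the likelihood ratio is 0.72/0.3 = 2.4000.
Posterior odds = 0.20482 × 2.4000 = 0.49157, so P(H|E) = 0.49157/(1+0.49157) = 0.330.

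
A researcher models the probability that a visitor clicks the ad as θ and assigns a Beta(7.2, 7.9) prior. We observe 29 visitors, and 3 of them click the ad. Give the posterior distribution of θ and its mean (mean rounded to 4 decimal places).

Posterior: Beta(10.2, 33.9); mean ≈ 0.2313

Observing 3 successes and 26 failures updates Beta(7.2, 7.9) by adding the success and failure counts to the two shape parameters: α = 7.2+3 = 10.2, β = 7.9+26 = 33.9.
E[θ | data] = 10.2/(10.2+33.9) = 0.2313.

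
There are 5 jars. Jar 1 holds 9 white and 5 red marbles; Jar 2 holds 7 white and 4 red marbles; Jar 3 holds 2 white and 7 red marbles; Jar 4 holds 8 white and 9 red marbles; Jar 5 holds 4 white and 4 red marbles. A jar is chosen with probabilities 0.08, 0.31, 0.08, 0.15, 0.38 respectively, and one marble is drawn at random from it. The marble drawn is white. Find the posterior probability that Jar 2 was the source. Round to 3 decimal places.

Tabulate prior·likelihood by source: [1] prior 0.08, lik 0.6429, product 0.05143; [2] prior 0.31, lik 0.6364, product 0.1973; [3] prior 0.08, lik 0.2222, product 0.01778; [4] prior 0.15, lik 0.4706, product 0.07059; [5] prior 0.38, lik 0.5, product 0.1900.
Normalizing constant = 0.52707; the posterior for Jar 2 is its product over the sum, 0.1973/0.52707 = 0.374.

Posterior probability ≈ 0.374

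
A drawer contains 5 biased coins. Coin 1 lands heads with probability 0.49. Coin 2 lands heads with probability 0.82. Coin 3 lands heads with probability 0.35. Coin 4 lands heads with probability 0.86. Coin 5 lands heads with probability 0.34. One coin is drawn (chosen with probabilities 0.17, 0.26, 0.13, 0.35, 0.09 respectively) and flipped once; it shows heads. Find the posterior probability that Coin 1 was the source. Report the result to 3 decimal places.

P(heads|C1) = 0.49; P(heads|C2) = 0.82; P(heads|C3) = 0.35; P(heads|C4) = 0.86; P(heads|C5) = 0.34.
Prior × likelihood for each source: 0.17·0.49=0.08330, 0.26·0.82=0.2132, 0.13·0.35=0.04550, 0.35·0.86=0.3010, 0.09·0.34=0.03060. Summing gives P(heads) = 0.67360.
P(Coin 1 | heads) = 0.08330 / 0.67360 = 0.124.

Posterior probability ≈ 0.124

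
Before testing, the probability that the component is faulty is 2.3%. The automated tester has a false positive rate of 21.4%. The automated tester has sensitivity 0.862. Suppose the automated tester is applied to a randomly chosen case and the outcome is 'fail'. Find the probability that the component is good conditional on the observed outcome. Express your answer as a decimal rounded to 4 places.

Let H be the event that the component is faulty. P(H) = 0.023, so P(¬H) = 0.977. With E the 'fail' result, P(E|H) = 0.862 and P(E|¬H) = 0.214.
P(E) = 0.862·0.023 + 0.214·0.977 = 0.019826 + 0.20908 = 0.22890.
By Bayes' theorem, P(H|E) = 0.019826 / 0.22890 = 0.0866. Hence P(¬H|E) = 1 − 0.0866 = 0.9134.

P(¬H | E) ≈ 0.9134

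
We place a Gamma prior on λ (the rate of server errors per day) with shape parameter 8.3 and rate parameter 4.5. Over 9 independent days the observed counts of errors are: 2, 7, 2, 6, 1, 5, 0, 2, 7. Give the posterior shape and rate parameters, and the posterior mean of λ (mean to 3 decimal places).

The Poisson likelihood adds the total count to the shape and the number of exposure periods to the rate. Here ∑xᵢ = 32 and n = 9, so shape 8.3→40.3 and rate 4.5→13.5.
Posterior mean = shape/rate = 40.3/13.5 = 2.985.

Posterior: Gamma(shape=40.3, rate=13.5); mean ≈ 2.985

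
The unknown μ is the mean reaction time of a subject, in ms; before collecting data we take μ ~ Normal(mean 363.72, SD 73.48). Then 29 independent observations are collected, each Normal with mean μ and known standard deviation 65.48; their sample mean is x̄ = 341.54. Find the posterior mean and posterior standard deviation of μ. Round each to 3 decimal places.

Prior precision 1/τ₀² = 1/73.48² = 0.00018521; data precision n/σ² = 29/65.48² = 0.00676364.
Posterior precision = 0.00018521 + 0.00676364 = 0.00694885, giving posterior SD = 1/√0.00694885 = 11.996.
Posterior mean = (0.00018521·363.72 + 0.00676364·341.54) / 0.00694885 = 342.131.

Posterior mean ≈ 342.131; posterior SD ≈ 11.996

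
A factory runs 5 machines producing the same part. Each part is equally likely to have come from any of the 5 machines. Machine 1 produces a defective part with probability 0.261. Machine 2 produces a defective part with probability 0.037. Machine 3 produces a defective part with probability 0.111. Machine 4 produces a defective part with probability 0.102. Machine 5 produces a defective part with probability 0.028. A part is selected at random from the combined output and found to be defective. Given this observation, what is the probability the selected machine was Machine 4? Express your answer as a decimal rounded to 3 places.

Posterior probability ≈ 0.189

Tabulate prior·likelihood by source: [1] prior 0.2, lik 0.261, product 0.05220; [2] prior 0.2, lik 0.037, product 0.007400; [3] prior 0.2, lik 0.111, product 0.02220; [4] prior 0.2, lik 0.102, product 0.02040; [5] prior 0.2, lik 0.028, product 0.005600.
Normalizing constant = 0.10780; the posterior for Machine 4 is its product over the sum, 0.02040/0.10780 = 0.189.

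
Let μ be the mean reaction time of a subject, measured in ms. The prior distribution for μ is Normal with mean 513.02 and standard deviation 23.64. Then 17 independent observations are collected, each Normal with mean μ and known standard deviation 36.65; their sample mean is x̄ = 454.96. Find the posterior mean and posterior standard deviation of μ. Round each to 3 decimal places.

With known σ, the Normal prior is conjugate. Weight on the data is w = (n/σ²)/(n/σ² + 1/τ₀²) = 0.0126561/(0.0126561+0.00178939) = 0.87613.
Posterior mean = w·x̄ + (1−w)·μ₀ = 0.87613·454.96 + 0.12387·513.02 = 462.152. Posterior variance = 1/(0.0126561+0.00178939) = 69.2256, so SD = 8.320.

Posterior mean ≈ 462.152; posterior SD ≈ 8.320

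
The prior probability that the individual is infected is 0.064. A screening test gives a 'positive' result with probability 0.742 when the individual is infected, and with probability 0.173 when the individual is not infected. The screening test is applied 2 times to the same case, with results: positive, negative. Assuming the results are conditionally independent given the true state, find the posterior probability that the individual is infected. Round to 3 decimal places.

With H the event that the individual is infected, the joint likelihood of the observed sequence is P(data|H) = 0.742·0.258 = 0.19144 and P(data|¬H) = 0.173·0.827 = 0.14307.
Bayes: P(H|data) = 0.064·0.19144 / (0.064·0.19144 + 0.936·0.14307) = 0.012252/0.14617 = 0.0838.

Posterior P(H) ≈ 0.084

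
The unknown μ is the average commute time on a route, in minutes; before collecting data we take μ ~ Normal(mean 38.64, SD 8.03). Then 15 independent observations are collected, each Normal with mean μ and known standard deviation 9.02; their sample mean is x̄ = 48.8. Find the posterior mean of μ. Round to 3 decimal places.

Posterior mean ≈ 48.012

Prior precision 1/τ₀² = 1/8.03² = 0.0155085; data precision n/σ² = 15/9.02² = 0.184365.
Posterior precision = 0.0155085 + 0.184365 = 0.199873.
Posterior mean = (0.0155085·38.64 + 0.184365·48.8) / 0.199873 = 48.012.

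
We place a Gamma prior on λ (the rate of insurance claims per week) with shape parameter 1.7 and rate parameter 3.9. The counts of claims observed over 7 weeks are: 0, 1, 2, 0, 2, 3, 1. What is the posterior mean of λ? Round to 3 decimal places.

Posterior mean ≈ 0.982

The Poisson likelihood adds the total count to the shape and the number of exposure periods to the rate. Here ∑xᵢ = 9 and n = 7, so shape 1.7→10.7 and rate 3.9→10.9.
Posterior mean = shape/rate = 10.7/10.9 = 0.982.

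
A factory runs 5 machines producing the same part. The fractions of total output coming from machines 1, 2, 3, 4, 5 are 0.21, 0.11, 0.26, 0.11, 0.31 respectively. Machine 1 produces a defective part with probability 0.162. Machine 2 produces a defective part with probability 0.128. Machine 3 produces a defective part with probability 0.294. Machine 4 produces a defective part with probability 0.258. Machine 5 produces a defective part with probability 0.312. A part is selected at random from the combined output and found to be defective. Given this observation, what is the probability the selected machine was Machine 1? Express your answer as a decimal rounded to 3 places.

Posterior probability ≈ 0.136

P(defective|M1) = 0.162; P(defective|M2) = 0.128; P(defective|M3) = 0.294; P(defective|M4) = 0.258; P(defective|M5) = 0.312.
Prior × likelihood for each source: 0.21·0.162=0.03402, 0.11·0.128=0.01408, 0.26·0.294=0.07644, 0.11·0.258=0.02838, 0.31·0.312=0.09672. Summing gives P(defective) = 0.24964.
P(Machine 1 | defective) = 0.03402 / 0.24964 = 0.136.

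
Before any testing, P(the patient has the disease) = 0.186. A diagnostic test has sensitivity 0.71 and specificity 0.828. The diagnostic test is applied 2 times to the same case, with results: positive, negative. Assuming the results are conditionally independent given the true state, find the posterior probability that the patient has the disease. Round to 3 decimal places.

Let H be the event that the patient has the disease; start with P(H) = 0.186. P('positive'|H) = 0.71, P('positive'|¬H) = 0.172.
Update on result 1 ('positive'): P(H) ← 0.71·0.1860 / (0.71·0.1860 + 0.172·0.8140) = 0.13206/0.27207 = 0.4854.
Update on result 2 ('negative'): P(H) ← 0.29·0.4854 / (0.29·0.4854 + 0.828·0.5146) = 0.14076/0.56686 = 0.2483.

Posterior P(H) ≈ 0.248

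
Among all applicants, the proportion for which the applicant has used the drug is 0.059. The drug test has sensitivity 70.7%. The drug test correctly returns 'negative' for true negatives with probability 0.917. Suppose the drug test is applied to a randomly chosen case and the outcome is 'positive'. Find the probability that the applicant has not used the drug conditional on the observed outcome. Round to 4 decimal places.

Let H be the event that the applicant has used the drug. P(H) = 0.059, so P(¬H) = 0.941. With E the 'positive' result, P(E|H) = 0.707 and P(E|¬H) = 0.083.
P(E) = 0.707·0.059 + 0.083·0.941 = 0.041713 + 0.078103 = 0.11982.
By Bayes' theorem, P(H|E) = 0.041713 / 0.11982 = 0.3481. Hence P(¬H|E) = 1 − 0.3481 = 0.6519.

P(¬H | E) ≈ 0.6519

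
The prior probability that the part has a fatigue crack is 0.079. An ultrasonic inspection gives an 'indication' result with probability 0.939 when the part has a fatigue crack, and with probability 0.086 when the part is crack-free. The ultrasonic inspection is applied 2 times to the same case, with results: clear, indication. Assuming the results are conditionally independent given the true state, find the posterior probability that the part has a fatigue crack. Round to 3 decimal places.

Posterior P(H) ≈ 0.059

Let H be the event that the part has a fatigue crack; start with P(H) = 0.079. P('indication'|H) = 0.939, P('indication'|¬H) = 0.086.
Update on result 1 ('clear'): P(H) ← 0.061·0.0790 / (0.061·0.0790 + 0.914·0.9210) = 0.0048190/0.84661 = 0.0057.
Update on result 2 ('indication'): P(H) ← 0.939·0.0057 / (0.939·0.0057 + 0.086·0.9943) = 0.0053449/0.090855 = 0.0588.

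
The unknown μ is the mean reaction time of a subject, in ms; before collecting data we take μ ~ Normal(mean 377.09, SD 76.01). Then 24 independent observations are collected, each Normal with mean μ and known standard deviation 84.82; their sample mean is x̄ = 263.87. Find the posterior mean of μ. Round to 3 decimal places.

Posterior mean ≈ 269.455

Prior precision 1/τ₀² = 1/76.01² = 0.00017308; data precision n/σ² = 24/84.82² = 0.00333591.
Posterior precision = 0.00017308 + 0.00333591 = 0.00350900.
Posterior mean = (0.00017308·377.09 + 0.00333591·263.87) / 0.00350900 = 269.455.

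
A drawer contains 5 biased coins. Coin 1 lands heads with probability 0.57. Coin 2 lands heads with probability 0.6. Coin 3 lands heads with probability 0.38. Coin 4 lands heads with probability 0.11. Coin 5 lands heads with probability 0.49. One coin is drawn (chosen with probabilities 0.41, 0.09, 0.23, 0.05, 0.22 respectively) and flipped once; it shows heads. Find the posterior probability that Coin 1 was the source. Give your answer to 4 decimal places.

Tabulate prior·likelihood by source: [1] prior 0.41, lik 0.57, product 0.2337; [2] prior 0.09, lik 0.6, product 0.05400; [3] prior 0.23, lik 0.38, product 0.08740; [4] prior 0.05, lik 0.11, product 0.005500; [5] prior 0.22, lik 0.49, product 0.1078.
Normalizing constant = 0.48840; the posterior for Coin 1 is its product over the sum, 0.2337/0.48840 = 0.4785.

Posterior probability ≈ 0.4785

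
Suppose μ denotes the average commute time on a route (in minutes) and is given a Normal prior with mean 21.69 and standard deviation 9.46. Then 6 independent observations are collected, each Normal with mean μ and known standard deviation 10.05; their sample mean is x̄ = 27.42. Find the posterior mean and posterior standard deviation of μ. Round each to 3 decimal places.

With known σ, the Normal prior is conjugate. Weight on the data is w = (n/σ²)/(n/σ² + 1/τ₀²) = 0.0594045/(0.0594045+0.0111742) = 0.84168.
Posterior mean = w·x̄ + (1−w)·μ₀ = 0.84168·27.42 + 0.15832·21.69 = 26.513. Posterior variance = 1/(0.0594045+0.0111742) = 14.1686, so SD = 3.764.

Posterior mean ≈ 26.513; posterior SD ≈ 3.764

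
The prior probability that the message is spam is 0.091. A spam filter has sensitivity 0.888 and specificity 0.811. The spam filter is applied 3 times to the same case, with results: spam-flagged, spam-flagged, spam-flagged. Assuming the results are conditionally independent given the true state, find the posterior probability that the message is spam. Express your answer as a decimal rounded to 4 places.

With H the event that the message is spam, the joint likelihood of the observed sequence is P(data|H) = 0.888·0.888·0.888 = 0.70023 and P(data|¬H) = 0.189·0.189·0.189 = 0.0067513.
Bayes: P(H|data) = 0.091·0.70023 / (0.091·0.70023 + 0.909·0.0067513) = 0.063721/0.069858 = 0.9122.

Posterior P(H) ≈ 0.9122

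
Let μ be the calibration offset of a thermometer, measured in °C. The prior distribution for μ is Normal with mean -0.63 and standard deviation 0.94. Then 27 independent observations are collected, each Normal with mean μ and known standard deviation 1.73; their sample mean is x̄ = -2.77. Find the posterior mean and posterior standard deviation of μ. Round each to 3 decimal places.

With known σ, the Normal prior is conjugate. Weight on the data is w = (n/σ²)/(n/σ² + 1/τ₀²) = 9.02135/(9.02135+1.13173) = 0.88853.
Posterior mean = w·x̄ + (1−w)·μ₀ = 0.88853·-2.77 + 0.11147·-0.63 = -2.531. Posterior variance = 1/(9.02135+1.13173) = 0.0984922, so SD = 0.314.

Posterior mean ≈ -2.531; posterior SD ≈ 0.314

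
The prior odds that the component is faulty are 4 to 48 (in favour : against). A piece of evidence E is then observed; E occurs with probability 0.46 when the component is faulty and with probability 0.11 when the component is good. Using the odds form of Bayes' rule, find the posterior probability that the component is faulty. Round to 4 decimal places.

Prior odds = 4/48 = 0.083333.
Likelihood ratio for E = 0.46/0.11 = 4.1818.
Posterior odds = prior odds × LR = 0.34848.
Posterior probability = odds/(1+odds) = 0.34848/1.3485 = 0.2584.

Posterior probability ≈ 0.2584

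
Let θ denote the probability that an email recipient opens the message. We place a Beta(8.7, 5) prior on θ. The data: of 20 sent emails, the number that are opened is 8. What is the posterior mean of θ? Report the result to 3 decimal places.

The binomial likelihood is conjugate to the Beta prior: with 8 successes and 12 failures, the posterior is Beta(8.7+8, 5+12) = Beta(16.7, 17).
Posterior mean = α/(α+β) = 16.7/33.7 = 0.496.

Posterior mean ≈ 0.496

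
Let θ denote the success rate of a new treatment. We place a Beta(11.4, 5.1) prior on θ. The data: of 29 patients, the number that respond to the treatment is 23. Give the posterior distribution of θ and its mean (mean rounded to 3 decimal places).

Observing 23 successes and 6 failures updates Beta(11.4, 5.1) by adding the success and failure counts to the two shape parameters: α = 11.4+23 = 34.4, β = 5.1+6 = 11.1.
E[θ | data] = 34.4/(34.4+11.1) = 0.756.

Posterior: Beta(34.4, 11.1); mean ≈ 0.756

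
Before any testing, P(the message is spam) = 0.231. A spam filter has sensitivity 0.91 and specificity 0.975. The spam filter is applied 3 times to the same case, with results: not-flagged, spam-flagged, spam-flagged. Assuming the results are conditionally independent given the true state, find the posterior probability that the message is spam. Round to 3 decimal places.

Posterior P(H) ≈ 0.974

With H the event that the message is spam, the joint likelihood of the observed sequence is P(data|H) = 0.09·0.91·0.91 = 0.074529 and P(data|¬H) = 0.975·0.025·0.025 = 0.00060938.
Bayes: P(H|data) = 0.231·0.074529 / (0.231·0.074529 + 0.769·0.00060938) = 0.017216/0.017685 = 0.9735.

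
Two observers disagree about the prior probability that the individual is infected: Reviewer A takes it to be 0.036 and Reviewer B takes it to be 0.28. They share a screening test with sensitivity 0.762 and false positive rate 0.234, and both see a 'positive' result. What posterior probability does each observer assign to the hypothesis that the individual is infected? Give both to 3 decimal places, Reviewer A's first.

Reviewer A: 0.108; Reviewer B: 0.559

The likelihood ratio for a 'positive' result is 0.762/0.234 = 3.2564.
Reviewer A: prior odds 0.036/0.964 = 0.037344; posterior odds 0.12161; posterior probability 0.108.
Reviewer B: prior odds 0.28/0.72 = 0.38889; posterior odds 1.2664; posterior probability 0.559.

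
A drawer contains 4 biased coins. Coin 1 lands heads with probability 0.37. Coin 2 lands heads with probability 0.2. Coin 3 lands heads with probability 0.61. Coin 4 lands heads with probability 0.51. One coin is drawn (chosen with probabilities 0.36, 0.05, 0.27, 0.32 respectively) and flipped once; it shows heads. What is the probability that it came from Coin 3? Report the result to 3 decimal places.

Posterior probability ≈ 0.350

P(heads|C1) = 0.37; P(heads|C2) = 0.2; P(heads|C3) = 0.61; P(heads|C4) = 0.51.
Prior × likelihood for each source: 0.36·0.37=0.1332, 0.05·0.2=0.01000, 0.27·0.61=0.1647, 0.32·0.51=0.1632. Summing gives P(heads) = 0.47110.
P(Coin 3 | heads) = 0.1647 / 0.47110 = 0.350.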